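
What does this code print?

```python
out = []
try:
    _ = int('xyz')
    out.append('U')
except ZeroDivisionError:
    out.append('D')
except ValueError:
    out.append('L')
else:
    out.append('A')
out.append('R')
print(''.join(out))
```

Execution trace: 'L' (except ValueError) → 'R' (after the try/except). Output: LR

Answer: LR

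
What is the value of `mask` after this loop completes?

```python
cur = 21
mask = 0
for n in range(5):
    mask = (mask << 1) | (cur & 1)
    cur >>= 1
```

Reverse lowest 5 bits of 21
`mask` takes the values: 0 → 1 → 2 → 5 → 10 → 21

Answer: 21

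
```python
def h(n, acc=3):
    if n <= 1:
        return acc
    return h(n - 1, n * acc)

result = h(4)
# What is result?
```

Accumulator trace (n, acc): (4, 3) -> (3, 12) -> (2, 36) -> (1, 72) -> return 72

Answer: 72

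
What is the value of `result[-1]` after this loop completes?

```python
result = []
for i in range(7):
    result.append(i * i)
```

Last element of squares 0 to 6
`result` takes the values: [] → [0] → [0, 1] → [0, 1, 4] → [0, 1, 4, 9] → [0, 1, 4, 9, 16] → [0, 1, 4, 9, 16, 25] → [0, 1, 4, 9, 16, 25, 36]
So `result[-1]` = 36

Answer: 36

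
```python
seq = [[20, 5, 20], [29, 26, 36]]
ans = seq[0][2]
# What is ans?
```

Trace:
`seq = [[20, 5, 20], [29, 26, 36]]` → seq = [[20, 5, 20], [29, 26, 36]]
`ans = seq[0][2]` → ans = 20
So ans = 20

Answer: 20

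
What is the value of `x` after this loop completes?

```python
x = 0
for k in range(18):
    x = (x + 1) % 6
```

Increment mod 6, 18 times = 0
`x` takes the values: 0 → 1 → 2 → 3 → 4 → 5 → 0 → 1 → 2 → 3 → 4 → 5 → 0 → 1 → 2 → 3 → 4 → 5 → 0

Answer: 0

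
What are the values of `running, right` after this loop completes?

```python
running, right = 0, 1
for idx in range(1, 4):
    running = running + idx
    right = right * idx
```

Sum and factorial of 1 to 3
`running, right` takes the values: (0, 1) → (1, 1) → (3, 1) → (3, 2) → (6, 2) → (6, 6)

Answer: 6, 6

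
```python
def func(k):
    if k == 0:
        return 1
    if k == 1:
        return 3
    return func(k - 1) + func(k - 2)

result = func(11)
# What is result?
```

Build up from base cases: func(0)=1, func(1)=3, func(2)=4, func(3)=7, func(4)=11, func(5)=18, func(6)=29, ..., func(11)=322

Answer: 322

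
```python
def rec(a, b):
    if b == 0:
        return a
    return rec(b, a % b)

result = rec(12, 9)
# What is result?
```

rec(12, 9) -> rec(9, 3) -> rec(3, 0) -> 3

Answer: 3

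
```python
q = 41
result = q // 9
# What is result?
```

Trace:
`q = 41` → q = 41
`result = q // 9` → result = 4
So result = 4

Answer: 4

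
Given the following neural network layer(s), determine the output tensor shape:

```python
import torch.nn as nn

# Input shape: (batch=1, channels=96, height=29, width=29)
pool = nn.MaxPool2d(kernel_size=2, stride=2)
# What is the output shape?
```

Input: (1, 96, 29, 29) -> Output: (1, 96, 14, 14)

Answer: (1, 96, 14, 14)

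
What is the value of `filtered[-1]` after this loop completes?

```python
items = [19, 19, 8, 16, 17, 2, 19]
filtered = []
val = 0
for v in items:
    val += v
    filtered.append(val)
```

Cumulative sum ends at 100
`filtered` takes the values: [] → [19] → [19, 38] → [19, 38, 46] → [19, 38, 46, 62] → [19, 38, 46, 62, 79] → [19, 38, 46, 62, 79, 81] → [19, 38, 46, 62, 79, 81, 100]
So `filtered[-1]` = 100

Answer: 100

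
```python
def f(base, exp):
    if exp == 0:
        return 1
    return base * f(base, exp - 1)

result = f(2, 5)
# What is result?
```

f(2, 5) = 2 * 2 * 2 * 2 * 2 = 32

Answer: 32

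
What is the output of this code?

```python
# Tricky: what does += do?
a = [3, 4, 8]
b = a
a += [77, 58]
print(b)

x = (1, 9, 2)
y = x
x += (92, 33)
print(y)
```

Key concept: += behavior differs for mutable vs immutable.
Step by step:
`a = [3, 4, 8]` → a = [3, 4, 8]
`b = a` → b = [3, 4, 8] (same object as a)
`a += [77, 58]` → a = [3, 4, 8, 77, 58] (same object as b); b = [3, 4, 8, 77, 58] (same object as a)
`print(b)` → prints [3, 4, 8, 77, 58]
`x = (1, 9, 2)` → x = (1, 9, 2)
`y = x` → y = (1, 9, 2)
`x += (92, 33)` → x = (1, 9, 2, 92, 33)
`print(y)` → prints (1, 9, 2)

Answer:
[3, 4, 8, 77, 58]
(1, 9, 2)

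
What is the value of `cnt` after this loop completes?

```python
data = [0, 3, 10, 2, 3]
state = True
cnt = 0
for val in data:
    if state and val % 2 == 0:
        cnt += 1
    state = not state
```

Count even values at even positions
`cnt` takes the values: 0 → 1 → 2

Answer: 2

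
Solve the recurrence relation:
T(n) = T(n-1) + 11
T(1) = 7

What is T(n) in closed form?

Unrolling: T(n) = T(1) + 11·(n-1) = 7 + 11(n-1) = 11n - 4.

Answer: T(n) = 11n - 4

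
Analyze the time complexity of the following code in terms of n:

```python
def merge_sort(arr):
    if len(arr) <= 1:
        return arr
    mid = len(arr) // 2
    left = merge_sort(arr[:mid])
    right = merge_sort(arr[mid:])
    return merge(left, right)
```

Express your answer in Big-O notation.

This is Merge sort. Time complexity: O(n log n).

Answer: O(n log n)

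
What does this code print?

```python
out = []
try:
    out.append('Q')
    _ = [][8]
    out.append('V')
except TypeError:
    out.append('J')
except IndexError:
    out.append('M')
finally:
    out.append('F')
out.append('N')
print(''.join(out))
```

Execution trace: 'Q' (try body) → 'M' (except IndexError) → 'F' (finally) → 'N' (after the try/except). Output: QMFN

Answer: QMFN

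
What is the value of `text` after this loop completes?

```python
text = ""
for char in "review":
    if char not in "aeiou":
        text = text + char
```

Remove vowels from 'review'
`text` takes the values: "" → "r" → "rv" → "rvw"

Answer: "rvw"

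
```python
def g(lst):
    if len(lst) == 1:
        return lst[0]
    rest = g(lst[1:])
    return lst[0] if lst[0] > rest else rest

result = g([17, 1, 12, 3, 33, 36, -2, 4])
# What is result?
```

Recursive max over [17, 1, 12, 3, 33, 36, -2, 4] = 36

Answer: 36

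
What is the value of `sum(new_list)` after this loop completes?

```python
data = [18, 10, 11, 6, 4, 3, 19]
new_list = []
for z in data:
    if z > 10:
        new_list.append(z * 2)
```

Sum of doubled values > 10
`new_list` takes the values: [] → [36] → [36, 22] → [36, 22, 38]
So `sum(new_list)` = 96

Answer: 96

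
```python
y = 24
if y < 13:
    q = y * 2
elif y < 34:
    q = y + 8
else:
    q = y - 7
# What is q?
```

Trace:
`y = 24` → y = 24
`if y < 13: ...` → y < 13 is False, y < 34 is True → q = 32
So q = 32

Answer: 32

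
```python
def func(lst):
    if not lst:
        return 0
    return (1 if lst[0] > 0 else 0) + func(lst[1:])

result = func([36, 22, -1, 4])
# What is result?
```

Count of positive elements in [36, 22, -1, 4] = 3

Answer: 3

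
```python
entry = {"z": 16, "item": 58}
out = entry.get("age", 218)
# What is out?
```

Trace:
`entry = {"z": 16, "item": 58}` → entry = {'z': 16, 'item': 58}
`out = entry.get("age", 218)` → out = 218
So out = 218

Answer: 218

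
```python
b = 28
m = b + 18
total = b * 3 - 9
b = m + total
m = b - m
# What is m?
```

Trace:
`b = 28` → b = 28
`m = b + 18` → m = 46
`total = b * 3 - 9` → total = 75
`b = m + total` → b = 121
`m = b - m` → m = 75
So m = 75

Answer: 75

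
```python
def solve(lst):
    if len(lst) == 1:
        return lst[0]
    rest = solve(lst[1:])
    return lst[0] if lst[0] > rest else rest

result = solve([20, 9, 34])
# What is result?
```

Recursive max over [20, 9, 34] = 34

Answer: 34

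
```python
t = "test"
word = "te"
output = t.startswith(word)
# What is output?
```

Trace:
`t = "test"` → t = 'test'
`word = "te"` → word = 'te'
`output = t.startswith(word)` → output = True
So output = True

Answer: True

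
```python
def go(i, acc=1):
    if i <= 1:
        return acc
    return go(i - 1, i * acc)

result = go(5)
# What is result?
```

Accumulator trace (n, acc): (5, 1) -> (4, 5) -> (3, 20) -> (2, 60) -> (1, 120) -> return 120

Answer: 120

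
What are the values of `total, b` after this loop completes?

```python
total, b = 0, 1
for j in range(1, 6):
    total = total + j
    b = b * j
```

Sum and factorial of 1 to 5
`total, b` takes the values: (0, 1) → (1, 1) → (3, 1) → (3, 2) → (6, 2) → (6, 6) → (10, 6) → (10, 24) → (15, 24) → (15, 120)

Answer: 15, 120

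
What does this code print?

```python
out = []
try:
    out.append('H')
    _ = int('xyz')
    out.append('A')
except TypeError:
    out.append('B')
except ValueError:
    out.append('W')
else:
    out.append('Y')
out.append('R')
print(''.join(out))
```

Execution trace: 'H' (try body) → 'W' (except ValueError) → 'R' (after the try/except). Output: HWR

Answer: HWR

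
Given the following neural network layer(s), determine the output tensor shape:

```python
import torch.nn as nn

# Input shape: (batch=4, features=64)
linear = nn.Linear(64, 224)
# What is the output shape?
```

Input: (4, 64) -> Output: (4, 224)

Answer: (4, 224)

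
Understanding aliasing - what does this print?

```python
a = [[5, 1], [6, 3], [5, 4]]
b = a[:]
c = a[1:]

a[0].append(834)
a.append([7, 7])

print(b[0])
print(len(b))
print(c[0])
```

Key concept: slice with nested mutation.
Step by step:
`a = [[5, 1], [6, 3], [5, 4]]` → a = [[5, 1], [6, 3], [5, 4]]
`b = a[:]` → b = [[5, 1], [6, 3], [5, 4]]
`c = a[1:]` → c = [[6, 3], [5, 4]]
`a[0].append(834)` → a = [[5, 1, 834], [6, 3], [5, 4]]; b = [[5, 1, 834], [6, 3], [5, 4]]
`a.append([7, 7])` → a = [[5, 1, 834], [6, 3], [5, 4], [7, 7]]
`print(b[0])` → prints [5, 1, 834]
`print(len(b))` → prints 3
`print(c[0])` → prints [6, 3]

Answer:
[5, 1, 834]
3
[6, 3]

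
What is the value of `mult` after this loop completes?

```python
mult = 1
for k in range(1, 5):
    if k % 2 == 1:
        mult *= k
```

Product of odd numbers 1 to 4
`mult` takes the values: 1 → 3

Answer: 3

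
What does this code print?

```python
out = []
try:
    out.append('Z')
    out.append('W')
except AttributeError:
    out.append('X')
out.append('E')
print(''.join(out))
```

Execution trace: 'Z' (try body) → 'W' (try body, no exception) → 'E' (after the try/except). Output: ZWE

Answer: ZWE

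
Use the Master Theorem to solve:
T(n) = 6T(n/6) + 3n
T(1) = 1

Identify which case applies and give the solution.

a=6, b=6, f(n)=3n. log_6(6) = 1. Since c=1 = 1, Case 2 applies: T(n) = Θ(n^log_b(a) · log n) = O(n log n).

Answer: O(n log n) - Case 2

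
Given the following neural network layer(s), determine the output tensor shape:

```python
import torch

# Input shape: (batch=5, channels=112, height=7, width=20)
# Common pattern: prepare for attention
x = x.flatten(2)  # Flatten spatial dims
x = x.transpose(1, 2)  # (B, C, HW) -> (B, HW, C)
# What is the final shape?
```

Input: (5, 112, 7, 20) -> after flatten(2): (5, 112, 140) -> Output: (5, 140, 112)

Answer: (5, 140, 112)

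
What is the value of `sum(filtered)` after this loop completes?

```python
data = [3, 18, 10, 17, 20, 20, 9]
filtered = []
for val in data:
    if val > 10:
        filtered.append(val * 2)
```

Sum of doubled values > 10
`filtered` takes the values: [] → [36] → [36, 34] → [36, 34, 40] → [36, 34, 40, 40]
So `sum(filtered)` = 150

Answer: 150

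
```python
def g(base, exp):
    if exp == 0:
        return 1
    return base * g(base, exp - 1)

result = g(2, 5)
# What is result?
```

g(2, 5) = 2 * 2 * 2 * 2 * 2 = 32

Answer: 32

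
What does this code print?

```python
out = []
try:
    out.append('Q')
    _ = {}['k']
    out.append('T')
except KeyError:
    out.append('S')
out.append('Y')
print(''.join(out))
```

Execution trace: 'Q' (try body) → 'S' (except KeyError) → 'Y' (after the try/except). Output: QSY

Answer: QSY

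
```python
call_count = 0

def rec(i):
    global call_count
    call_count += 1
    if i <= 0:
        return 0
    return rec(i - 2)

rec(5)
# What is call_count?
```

Linear recursion stepping by 2: 4 calls from i=5 down to ≤0.

Answer: 4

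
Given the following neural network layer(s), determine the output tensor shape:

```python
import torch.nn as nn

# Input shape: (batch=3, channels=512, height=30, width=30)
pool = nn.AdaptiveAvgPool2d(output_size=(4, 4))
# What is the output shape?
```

Input: (3, 512, 30, 30) -> Output: (3, 512, 4, 4)

Answer: (3, 512, 4, 4)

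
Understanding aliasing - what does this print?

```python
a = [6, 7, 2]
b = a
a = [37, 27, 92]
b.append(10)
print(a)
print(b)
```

Key concept: rebinding vs mutation: a is rebound to a new list, b still points at the original.
Step by step:
`a = [6, 7, 2]` → a = [6, 7, 2]
`b = a` → b = [6, 7, 2] (same object as a)
`a = [37, 27, 92]` → a = [37, 27, 92]
`b.append(10)` → b = [6, 7, 2, 10]
`print(a)` → prints [37, 27, 92]
`print(b)` → prints [6, 7, 2, 10]

Answer:
[37, 27, 92]
[6, 7, 2, 10]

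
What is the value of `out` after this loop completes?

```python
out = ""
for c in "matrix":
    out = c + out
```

Reverse 'matrix'
`out` takes the values: "" → "m" → "am" → "tam" → "rtam" → "irtam" → "xirtam"

Answer: "xirtam"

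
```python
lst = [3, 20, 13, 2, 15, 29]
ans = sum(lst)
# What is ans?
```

Trace:
`lst = [3, 20, 13, 2, 15, 29]` → lst = [3, 20, 13, 2, 15, 29]
`ans = sum(lst)` → ans = 82
So ans = 82

Answer: 82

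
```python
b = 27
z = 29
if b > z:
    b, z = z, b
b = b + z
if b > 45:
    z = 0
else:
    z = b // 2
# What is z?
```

Trace:
`b = 27` → b = 27
`z = 29` → z = 29
`if b > z: ...` → b > z is False → no variable changes
`b = b + z` → b = 56
`if b > 45: ...` → b > 45 is True → z = 0
So z = 0

Answer: 0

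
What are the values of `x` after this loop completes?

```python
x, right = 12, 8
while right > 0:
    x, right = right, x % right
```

GCD of 12 and 8
`x` takes the values: 12 → 8 → 4

Answer: 4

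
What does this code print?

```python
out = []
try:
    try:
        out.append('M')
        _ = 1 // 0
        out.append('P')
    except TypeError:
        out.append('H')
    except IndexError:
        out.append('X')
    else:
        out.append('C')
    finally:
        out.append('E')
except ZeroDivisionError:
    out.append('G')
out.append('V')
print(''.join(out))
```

Execution trace: 'M' (try body) → 'E' (finally) → 'G' (outer except ZeroDivisionError) → 'V' (after the try/except). Output: MEGV

Answer: MEGV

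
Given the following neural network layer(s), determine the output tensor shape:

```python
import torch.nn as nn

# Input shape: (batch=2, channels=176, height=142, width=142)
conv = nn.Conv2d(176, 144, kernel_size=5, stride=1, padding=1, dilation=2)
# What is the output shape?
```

Input: (2, 176, 142, 142) -> Output: (2, 144, 136, 136)

Answer: (2, 144, 136, 136)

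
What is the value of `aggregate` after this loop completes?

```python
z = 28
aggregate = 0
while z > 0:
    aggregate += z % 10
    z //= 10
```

Sum digits of 28
`aggregate` takes the values: 0 → 8 → 10

Answer: 10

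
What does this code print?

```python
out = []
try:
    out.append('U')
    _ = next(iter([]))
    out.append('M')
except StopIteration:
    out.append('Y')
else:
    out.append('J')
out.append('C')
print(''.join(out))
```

Execution trace: 'U' (try body) → 'Y' (except StopIteration) → 'C' (after the try/except). Output: UYC

Answer: UYC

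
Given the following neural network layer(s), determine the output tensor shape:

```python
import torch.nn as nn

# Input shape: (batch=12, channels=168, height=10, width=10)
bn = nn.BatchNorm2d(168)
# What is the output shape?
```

Input: (12, 168, 10, 10) -> Output: (12, 168, 10, 10)

Answer: (12, 168, 10, 10)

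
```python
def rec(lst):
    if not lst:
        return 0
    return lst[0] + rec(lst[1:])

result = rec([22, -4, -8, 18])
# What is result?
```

22 + (-4) + (-8) + 18 + 0 = 28

Answer: 28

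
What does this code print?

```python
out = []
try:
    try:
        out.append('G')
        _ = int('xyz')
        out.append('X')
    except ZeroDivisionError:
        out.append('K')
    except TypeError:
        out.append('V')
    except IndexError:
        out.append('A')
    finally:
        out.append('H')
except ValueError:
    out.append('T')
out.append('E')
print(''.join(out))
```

Execution trace: 'G' (try body) → 'H' (finally) → 'T' (outer except ValueError) → 'E' (after the try/except). Output: GHTE

Answer: GHTE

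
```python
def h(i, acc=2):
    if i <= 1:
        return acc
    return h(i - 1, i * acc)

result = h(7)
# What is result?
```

Accumulator trace (n, acc): (7, 2) -> (6, 14) -> (5, 84) -> (4, 420) -> (3, 1680) -> (2, 5040) -> (1, 10080) -> return 10080

Answer: 10080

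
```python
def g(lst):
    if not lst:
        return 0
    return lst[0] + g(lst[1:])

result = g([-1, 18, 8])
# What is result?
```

(-1) + 18 + 8 + 0 = 25

Answer: 25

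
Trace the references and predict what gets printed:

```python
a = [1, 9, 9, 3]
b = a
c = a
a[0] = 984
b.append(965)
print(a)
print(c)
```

Key concept: multiple aliases.
Step by step:
`a = [1, 9, 9, 3]` → a = [1, 9, 9, 3]
`b = a` → b = [1, 9, 9, 3] (same object as a)
`c = a` → c = [1, 9, 9, 3] (same object as a, b)
`a[0] = 984` → a = [984, 9, 9, 3] (same object as b, c); b = [984, 9, 9, 3] (same object as a, c); c = [984, 9, 9, 3] (same object as a, b)
`b.append(965)` → a = [984, 9, 9, 3, 965] (same object as b, c); b = [984, 9, 9, 3, 965] (same object as a, c); c = [984, 9, 9, 3, 965] (same object as a, b)
`print(a)` → prints [984, 9, 9, 3, 965]
`print(c)` → prints [984, 9, 9, 3, 965]

Answer:
[984, 9, 9, 3, 965]
[984, 9, 9, 3, 965]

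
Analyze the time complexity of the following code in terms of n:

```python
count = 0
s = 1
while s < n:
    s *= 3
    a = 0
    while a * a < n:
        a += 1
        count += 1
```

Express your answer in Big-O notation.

Each loop level contributes: log n × √n. Multiplying the contributions gives O(√n log n).

Answer: O(√n log n)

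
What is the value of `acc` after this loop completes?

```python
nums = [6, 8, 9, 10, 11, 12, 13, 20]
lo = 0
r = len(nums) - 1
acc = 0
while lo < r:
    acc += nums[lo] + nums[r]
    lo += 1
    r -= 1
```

Sum of pairs from ends
`acc` takes the values: 0 → 26 → 47 → 68 → 89

Answer: 89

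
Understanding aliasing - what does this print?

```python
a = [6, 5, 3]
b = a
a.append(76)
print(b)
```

Key concept: basic list aliasing.
Step by step:
`a = [6, 5, 3]` → a = [6, 5, 3]
`b = a` → b = [6, 5, 3] (same object as a)
`a.append(76)` → a = [6, 5, 3, 76] (same object as b); b = [6, 5, 3, 76] (same object as a)
`print(b)` → prints [6, 5, 3, 76]

Answer: [6, 5, 3, 76]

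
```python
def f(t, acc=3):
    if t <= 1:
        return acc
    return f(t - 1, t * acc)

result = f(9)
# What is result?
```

Accumulator trace (n, acc): (9, 3) -> (8, 27) -> (7, 216) -> (6, 1512) -> (5, 9072) -> (4, 45360) -> (3, 181440) -> (2, 544320) -> (1, 1088640) -> return 1088640

Answer: 1088640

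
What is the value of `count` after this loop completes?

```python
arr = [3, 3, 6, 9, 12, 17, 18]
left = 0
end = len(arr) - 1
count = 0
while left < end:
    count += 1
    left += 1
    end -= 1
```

Iterations until pointers meet (list length 7)
`count` takes the values: 0 → 1 → 2 → 3

Answer: 3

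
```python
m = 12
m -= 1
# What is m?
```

Trace:
`m = 12` → m = 12
`m -= 1` → m = 11
So m = 11

Answer: 11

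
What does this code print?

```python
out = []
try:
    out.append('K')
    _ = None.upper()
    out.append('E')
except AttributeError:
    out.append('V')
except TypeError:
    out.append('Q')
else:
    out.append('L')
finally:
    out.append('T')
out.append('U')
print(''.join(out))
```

Execution trace: 'K' (try body) → 'V' (except AttributeError) → 'T' (finally) → 'U' (after the try/except). Output: KVTU

Answer: KVTU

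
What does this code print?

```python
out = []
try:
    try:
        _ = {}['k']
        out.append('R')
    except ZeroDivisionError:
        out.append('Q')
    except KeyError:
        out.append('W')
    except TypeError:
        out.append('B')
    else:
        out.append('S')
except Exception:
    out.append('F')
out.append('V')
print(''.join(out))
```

Execution trace: 'W' (inner except KeyError) → 'V' (after the try/except). Output: WV

Answer: WV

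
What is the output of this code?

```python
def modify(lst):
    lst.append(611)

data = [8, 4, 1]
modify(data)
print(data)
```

Key concept: function modifies passed list.
Step by step:
`data = [8, 4, 1]` → data = [8, 4, 1]
`modify(data)` → data = [8, 4, 1, 611]
`print(data)` → prints [8, 4, 1, 611]

Answer: [8, 4, 1, 611]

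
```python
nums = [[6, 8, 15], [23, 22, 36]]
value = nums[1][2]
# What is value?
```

Trace:
`nums = [[6, 8, 15], [23, 22, 36]]` → nums = [[6, 8, 15], [23, 22, 36]]
`value = nums[1][2]` → value = 36
So value = 36

Answer: 36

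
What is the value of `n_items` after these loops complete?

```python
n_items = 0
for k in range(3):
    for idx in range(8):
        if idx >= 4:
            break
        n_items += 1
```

Inner breaks at 4, outer runs 3 times
`n_items` takes the values: 0 → 1 → 2 → 3 → 4 → 5 → 6 → 7 → 8 → 9 → 10 → 11 → 12

Answer: 12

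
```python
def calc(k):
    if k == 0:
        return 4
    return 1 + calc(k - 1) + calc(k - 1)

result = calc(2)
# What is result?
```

calc(k) = 1 + 2·calc(k-1), calc(0)=4. Closed form: (4+1)·2^2 - 1 = 19.

Answer: 19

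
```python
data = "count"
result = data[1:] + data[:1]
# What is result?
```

Trace:
`data = "count"` → data = 'count'
`result = data[1:] + data[:1]` → result = 'ountc'
So result = 'ountc'

Answer: 'ountc'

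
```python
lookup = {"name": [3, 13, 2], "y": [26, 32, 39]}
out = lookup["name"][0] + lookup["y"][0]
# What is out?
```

Trace:
`lookup = {"name": [3, 13, 2], "y": [26, 32, 39]}` → lookup = {'name': [3, 13, 2], 'y': [26, 32, 39]}
`out = lookup["name"][0] + lookup["y"][0]` → out = 29
So out = 29

Answer: 29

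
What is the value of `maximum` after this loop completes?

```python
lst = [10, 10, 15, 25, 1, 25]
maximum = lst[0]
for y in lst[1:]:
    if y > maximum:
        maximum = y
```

Maximum of [10, 10, 15, 25, 1, 25]
`maximum` takes the values: 10 → 15 → 25

Answer: 25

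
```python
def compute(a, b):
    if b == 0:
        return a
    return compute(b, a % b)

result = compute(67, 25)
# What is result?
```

compute(67, 25) -> compute(25, 17) -> compute(17, 8) -> compute(8, 1) -> compute(1, 0) -> 1

Answer: 1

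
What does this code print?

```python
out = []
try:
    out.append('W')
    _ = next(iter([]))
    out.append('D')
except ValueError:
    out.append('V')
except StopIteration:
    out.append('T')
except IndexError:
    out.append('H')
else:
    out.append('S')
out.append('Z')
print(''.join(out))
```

Execution trace: 'W' (try body) → 'T' (except StopIteration) → 'Z' (after the try/except). Output: WTZ

Answer: WTZ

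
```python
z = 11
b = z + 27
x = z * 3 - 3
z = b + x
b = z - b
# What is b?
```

Trace:
`z = 11` → z = 11
`b = z + 27` → b = 38
`x = z * 3 - 3` → x = 30
`z = b + x` → z = 68
`b = z - b` → b = 30
So b = 30

Answer: 30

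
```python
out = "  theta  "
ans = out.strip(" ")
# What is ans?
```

Trace:
`out = "  theta  "` → out = '  theta  '
`ans = out.strip(" ")` → ans = 'theta'
So ans = 'theta'

Answer: 'theta'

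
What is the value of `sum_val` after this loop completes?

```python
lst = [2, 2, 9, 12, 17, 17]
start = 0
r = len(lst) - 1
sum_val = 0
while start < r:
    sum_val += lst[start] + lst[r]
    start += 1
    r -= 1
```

Sum of pairs from ends
`sum_val` takes the values: 0 → 19 → 38 → 59

Answer: 59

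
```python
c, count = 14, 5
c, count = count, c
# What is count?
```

Trace:
`c, count = 14, 5` → c = 14; count = 5
`c, count = count, c` → c = 5; count = 14
So count = 14

Answer: 14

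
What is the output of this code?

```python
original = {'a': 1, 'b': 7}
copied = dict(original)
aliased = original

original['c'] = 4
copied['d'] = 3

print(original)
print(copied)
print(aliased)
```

Key concept: dict() creates copy, assignment creates alias.
Step by step:
`original = {'a': 1, 'b': 7}` → original = {'a': 1, 'b': 7}
`copied = dict(original)` → copied = {'a': 1, 'b': 7}
`aliased = original` → aliased = {'a': 1, 'b': 7} (same object as original)
`original['c'] = 4` → original = {'a': 1, 'b': 7, 'c': 4} (same object as aliased); aliased = {'a': 1, 'b': 7, 'c': 4} (same object as original)
`copied['d'] = 3` → copied = {'a': 1, 'b': 7, 'd': 3}
`print(original)` → prints {'a': 1, 'b': 7, 'c': 4}
`print(copied)` → prints {'a': 1, 'b': 7, 'd': 3}
`print(aliased)` → prints {'a': 1, 'b': 7, 'c': 4}

Answer:
{'a': 1, 'b': 7, 'c': 4}
{'a': 1, 'b': 7, 'd': 3}
{'a': 1, 'b': 7, 'c': 4}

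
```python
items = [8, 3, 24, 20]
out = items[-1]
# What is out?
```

Trace:
`items = [8, 3, 24, 20]` → items = [8, 3, 24, 20]
`out = items[-1]` → out = 20
So out = 20

Answer: 20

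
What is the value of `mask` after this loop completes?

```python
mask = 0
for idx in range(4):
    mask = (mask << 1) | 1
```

Build 4 consecutive 1-bits: 0b1111
`mask` takes the values: 0 → 1 → 3 → 7 → 15

Answer: 15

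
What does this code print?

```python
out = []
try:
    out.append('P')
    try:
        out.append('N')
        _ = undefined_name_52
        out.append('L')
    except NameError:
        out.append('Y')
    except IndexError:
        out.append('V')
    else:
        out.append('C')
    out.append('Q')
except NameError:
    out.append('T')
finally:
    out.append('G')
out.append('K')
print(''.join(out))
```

Execution trace: 'P' (try body) → 'N' (inner try body) → 'Y' (inner except NameError) → 'Q' (try body, no exception) → 'G' (finally) → 'K' (after the try/except). Output: PNYQGK

Answer: PNYQGK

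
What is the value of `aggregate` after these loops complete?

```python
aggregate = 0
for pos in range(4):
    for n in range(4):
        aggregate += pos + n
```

Sum of all pos+n for pos,n in 4x4
`aggregate` takes the values: 0 → 1 → 3 → 6 → 7 → 9 → 12 → 16 → 18 → 21 → 25 → 30 → 33 → 37 → 42 → 48

Answer: 48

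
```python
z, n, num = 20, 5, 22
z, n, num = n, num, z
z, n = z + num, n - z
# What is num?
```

Trace:
`z, n, num = 20, 5, 22` → z = 20; n = 5; num = 22
`z, n, num = n, num, z` → z = 5; n = 22; num = 20
`z, n = z + num, n - z` → z = 25; n = 17
So num = 20

Answer: 20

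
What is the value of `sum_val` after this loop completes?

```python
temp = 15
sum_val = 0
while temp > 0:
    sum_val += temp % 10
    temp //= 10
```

Sum digits of 15
`sum_val` takes the values: 0 → 5 → 6

Answer: 6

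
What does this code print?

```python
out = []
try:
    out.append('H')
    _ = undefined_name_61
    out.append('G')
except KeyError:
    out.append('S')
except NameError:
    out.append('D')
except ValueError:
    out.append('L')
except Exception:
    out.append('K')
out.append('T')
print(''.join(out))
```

Execution trace: 'H' (try body) → 'D' (except NameError) → 'T' (after the try/except). Output: HDT

Answer: HDT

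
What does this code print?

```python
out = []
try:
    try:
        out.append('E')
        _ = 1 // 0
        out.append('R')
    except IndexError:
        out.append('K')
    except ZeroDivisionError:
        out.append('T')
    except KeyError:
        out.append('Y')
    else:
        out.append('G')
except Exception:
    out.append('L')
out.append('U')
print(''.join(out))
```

Execution trace: 'E' (inner try body) → 'T' (inner except ZeroDivisionError) → 'U' (after the try/except). Output: ETU

Answer: ETU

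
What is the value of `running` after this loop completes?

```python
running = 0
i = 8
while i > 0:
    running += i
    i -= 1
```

Sum 8 down to 1
`running` takes the values: 0 → 8 → 15 → 21 → 26 → 30 → 33 → 35 → 36

Answer: 36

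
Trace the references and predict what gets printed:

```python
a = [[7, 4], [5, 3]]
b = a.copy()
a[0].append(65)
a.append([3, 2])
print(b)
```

Key concept: shallow copy with nested lists.
Step by step:
`a = [[7, 4], [5, 3]]` → a = [[7, 4], [5, 3]]
`b = a.copy()` → b = [[7, 4], [5, 3]]
`a[0].append(65)` → a = [[7, 4, 65], [5, 3]]; b = [[7, 4, 65], [5, 3]]
`a.append([3, 2])` → a = [[7, 4, 65], [5, 3], [3, 2]]
`print(b)` → prints [[7, 4, 65], [5, 3]]

Answer: [[7, 4, 65], [5, 3]]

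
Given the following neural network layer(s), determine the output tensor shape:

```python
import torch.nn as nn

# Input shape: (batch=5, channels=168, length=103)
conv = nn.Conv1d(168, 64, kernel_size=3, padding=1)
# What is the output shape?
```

Input: (5, 168, 103) -> Output: (5, 64, 103)

Answer: (5, 64, 103)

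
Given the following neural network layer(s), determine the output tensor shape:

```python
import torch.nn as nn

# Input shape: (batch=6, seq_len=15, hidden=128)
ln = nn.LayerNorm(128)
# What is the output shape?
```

Input: (6, 15, 128) -> Output: (6, 15, 128)

Answer: (6, 15, 128)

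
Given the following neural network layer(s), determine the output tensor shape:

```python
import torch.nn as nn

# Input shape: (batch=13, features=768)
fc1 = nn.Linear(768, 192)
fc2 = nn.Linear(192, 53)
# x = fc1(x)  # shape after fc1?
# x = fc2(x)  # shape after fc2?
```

Input: (13, 768) -> after fc1: (13, 192) -> Output: (13, 53)

Answer: (13, 53)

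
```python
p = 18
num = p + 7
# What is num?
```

Trace:
`p = 18` → p = 18
`num = p + 7` → num = 25
So num = 25

Answer: 25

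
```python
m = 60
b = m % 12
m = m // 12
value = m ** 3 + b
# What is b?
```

Trace:
`m = 60` → m = 60
`b = m % 12` → b = 0
`m = m // 12` → m = 5
`value = m ** 3 + b` → value = 125
So b = 0

Answer: 0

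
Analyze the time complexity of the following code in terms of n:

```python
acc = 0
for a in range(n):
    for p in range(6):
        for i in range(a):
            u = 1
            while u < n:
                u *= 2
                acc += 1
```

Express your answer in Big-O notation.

Each loop level contributes: n × 1 × n × log n. Multiplying the contributions gives O(n^2 log n).

Answer: O(n^2 log n)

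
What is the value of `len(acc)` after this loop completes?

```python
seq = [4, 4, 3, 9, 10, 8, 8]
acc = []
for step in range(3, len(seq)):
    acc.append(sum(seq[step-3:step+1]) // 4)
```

Number of 4-element averages
`acc` takes the values: [] → [5] → [5, 6] → [5, 6, 7] → [5, 6, 7, 8]
So `len(acc)` = 4

Answer: 4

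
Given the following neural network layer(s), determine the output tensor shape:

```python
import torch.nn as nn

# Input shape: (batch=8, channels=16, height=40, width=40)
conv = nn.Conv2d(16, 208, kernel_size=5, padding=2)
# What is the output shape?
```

Input: (8, 16, 40, 40) -> Output: (8, 208, 40, 40)

Answer: (8, 208, 40, 40)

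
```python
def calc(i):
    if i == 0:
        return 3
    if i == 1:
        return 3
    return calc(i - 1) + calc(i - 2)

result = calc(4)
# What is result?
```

Build up from base cases: calc(0)=3, calc(1)=3, calc(2)=6, calc(3)=9, calc(4)=15

Answer: 15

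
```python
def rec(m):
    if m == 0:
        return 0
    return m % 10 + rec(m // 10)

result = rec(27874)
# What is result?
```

Sum of digits of 27874: 4 + 7 + 8 + 7 + 2 = 28

Answer: 28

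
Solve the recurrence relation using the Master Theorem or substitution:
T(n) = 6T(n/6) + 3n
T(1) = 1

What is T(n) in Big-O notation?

By Master Theorem: a=6, b=6, f(n)=3n. Since log_6(6) = 1 and f(n) = Θ(n^1), Case 2 applies. T(n) = O(n log n).

Answer: O(n log n)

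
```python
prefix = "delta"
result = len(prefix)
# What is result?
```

Trace:
`prefix = "delta"` → prefix = 'delta'
`result = len(prefix)` → result = 5
So result = 5

Answer: 5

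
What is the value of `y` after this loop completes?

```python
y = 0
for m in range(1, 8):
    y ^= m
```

XOR of 1 to 7
`y` takes the values: 0 → 1 → 3 → 0 → 4 → 1 → 7 → 0

Answer: 0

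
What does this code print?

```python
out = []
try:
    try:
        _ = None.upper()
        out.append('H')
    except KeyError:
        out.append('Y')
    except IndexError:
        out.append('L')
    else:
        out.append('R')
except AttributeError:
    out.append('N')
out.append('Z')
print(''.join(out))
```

Execution trace: 'N' (outer except AttributeError) → 'Z' (after the try/except). Output: NZ

Answer: NZ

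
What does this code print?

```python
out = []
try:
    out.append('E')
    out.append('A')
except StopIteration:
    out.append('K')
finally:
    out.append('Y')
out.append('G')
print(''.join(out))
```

Execution trace: 'E' (try body) → 'A' (try body, no exception) → 'Y' (finally) → 'G' (after the try/except). Output: EAYG

Answer: EAYG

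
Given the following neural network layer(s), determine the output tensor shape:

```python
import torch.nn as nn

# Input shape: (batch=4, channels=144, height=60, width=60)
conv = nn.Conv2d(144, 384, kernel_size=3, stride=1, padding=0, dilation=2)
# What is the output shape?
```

Input: (4, 144, 60, 60) -> Output: (4, 384, 56, 56)

Answer: (4, 384, 56, 56)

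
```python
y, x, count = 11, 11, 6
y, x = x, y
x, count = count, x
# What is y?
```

Trace:
`y, x, count = 11, 11, 6` → y = 11; x = 11; count = 6
`y, x = x, y` → y = 11; x = 11
`x, count = count, x` → x = 6; count = 11
So y = 11

Answer: 11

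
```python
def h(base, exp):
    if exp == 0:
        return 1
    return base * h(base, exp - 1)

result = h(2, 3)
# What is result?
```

h(2, 3) = 2 * 2 * 2 = 8

Answer: 8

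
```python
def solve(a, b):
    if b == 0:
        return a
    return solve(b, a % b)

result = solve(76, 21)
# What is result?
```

solve(76, 21) -> solve(21, 13) -> solve(13, 8) -> solve(8, 5) -> solve(5, 3) -> solve(3, 2) -> solve(2, 1) -> solve(1, 0) -> 1

Answer: 1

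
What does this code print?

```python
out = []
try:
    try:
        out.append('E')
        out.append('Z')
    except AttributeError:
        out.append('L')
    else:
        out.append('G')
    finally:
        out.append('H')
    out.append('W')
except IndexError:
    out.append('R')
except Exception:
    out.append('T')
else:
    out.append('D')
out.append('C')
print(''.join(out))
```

Execution trace: 'E' (inner try body) → 'Z' (inner try body, no exception) → 'G' (inner else) → 'H' (inner finally) → 'W' (try body, no exception) → 'D' (else) → 'C' (after the try/except). Output: EZGHWDC

Answer: EZGHWDC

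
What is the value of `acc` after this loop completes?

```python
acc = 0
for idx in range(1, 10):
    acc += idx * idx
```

Sum of squares 1² to 9² = 285
`acc` takes the values: 0 → 1 → 5 → 14 → 30 → 55 → 91 → 140 → 204 → 285

Answer: 285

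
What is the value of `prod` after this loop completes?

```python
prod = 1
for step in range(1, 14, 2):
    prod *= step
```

Product of 1, 3, 5, ... up to 13
`prod` takes the values: 1 → 3 → 15 → 105 → 945 → 10395 → 135135

Answer: 135135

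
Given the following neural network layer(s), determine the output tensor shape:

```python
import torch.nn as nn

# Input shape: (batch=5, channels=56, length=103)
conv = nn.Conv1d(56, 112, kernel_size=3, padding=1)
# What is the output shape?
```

Input: (5, 56, 103) -> Output: (5, 112, 103)

Answer: (5, 112, 103)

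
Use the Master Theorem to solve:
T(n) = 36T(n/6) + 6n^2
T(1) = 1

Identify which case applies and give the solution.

a=36, b=6, f(n)=6n^2. log_6(36) = 2. Since c=2 = 2, Case 2 applies: T(n) = Θ(n^log_b(a) · log n) = O(n^2 log n).

Answer: O(n^2 log n) - Case 2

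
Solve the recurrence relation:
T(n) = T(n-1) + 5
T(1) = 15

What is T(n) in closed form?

Unrolling: T(n) = T(1) + 5·(n-1) = 15 + 5(n-1) = 5n + 10.

Answer: T(n) = 5n + 10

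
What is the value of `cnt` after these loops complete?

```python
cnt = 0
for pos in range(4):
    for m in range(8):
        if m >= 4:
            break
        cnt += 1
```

Inner breaks at 4, outer runs 4 times
`cnt` takes the values: 0 → 1 → 2 → 3 → 4 → 5 → 6 → 7 → 8 → 9 → 10 → 11 → 12 → 13 → 14 → 15 → 16

Answer: 16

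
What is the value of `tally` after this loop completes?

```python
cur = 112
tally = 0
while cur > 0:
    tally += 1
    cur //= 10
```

Count digits by repeated division by 10
`tally` takes the values: 0 → 1 → 2 → 3

Answer: 3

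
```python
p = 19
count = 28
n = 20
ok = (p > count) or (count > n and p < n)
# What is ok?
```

Trace:
`p = 19` → p = 19
`count = 28` → count = 28
`n = 20` → n = 20
`ok = (p > count) or (count > n and p < n)` → ok = True
So ok = True

Answer: True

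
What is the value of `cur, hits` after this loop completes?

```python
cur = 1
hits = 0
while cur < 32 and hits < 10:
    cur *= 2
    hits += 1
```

Double until >= 32 or 10 iterations
`cur, hits` takes the values: (1, 0) → (2, 0) → (2, 1) → (4, 1) → (4, 2) → (8, 2) → (8, 3) → (16, 3) → (16, 4) → (32, 4) → (32, 5)

Answer: 32, 5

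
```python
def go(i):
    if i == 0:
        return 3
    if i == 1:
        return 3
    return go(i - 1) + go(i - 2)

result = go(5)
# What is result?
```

Build up from base cases: go(0)=3, go(1)=3, go(2)=6, go(3)=9, go(4)=15, go(5)=24

Answer: 24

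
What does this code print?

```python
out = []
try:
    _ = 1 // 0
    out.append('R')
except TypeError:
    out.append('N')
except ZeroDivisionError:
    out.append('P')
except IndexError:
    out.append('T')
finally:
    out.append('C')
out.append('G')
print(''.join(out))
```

Execution trace: 'P' (except ZeroDivisionError) → 'C' (finally) → 'G' (after the try/except). Output: PCG

Answer: PCG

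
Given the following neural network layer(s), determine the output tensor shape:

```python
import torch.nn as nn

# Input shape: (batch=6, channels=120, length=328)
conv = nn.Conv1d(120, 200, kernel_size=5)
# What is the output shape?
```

Input: (6, 120, 328) -> Output: (6, 200, 324)

Answer: (6, 200, 324)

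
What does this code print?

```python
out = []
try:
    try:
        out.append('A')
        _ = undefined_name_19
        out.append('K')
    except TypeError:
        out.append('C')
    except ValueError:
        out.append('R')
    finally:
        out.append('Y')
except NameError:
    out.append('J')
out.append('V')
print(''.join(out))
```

Execution trace: 'A' (try body) → 'Y' (finally) → 'J' (outer except NameError) → 'V' (after the try/except). Output: AYJV

Answer: AYJV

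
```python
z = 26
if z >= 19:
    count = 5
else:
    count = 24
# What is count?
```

Trace:
`z = 26` → z = 26
`if z >= 19: ...` → z >= 19 is True → count = 5
So count = 5

Answer: 5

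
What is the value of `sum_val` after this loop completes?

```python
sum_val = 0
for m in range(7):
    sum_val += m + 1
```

Start at 0, add 1 to 7 = 28
`sum_val` takes the values: 0 → 1 → 3 → 6 → 10 → 15 → 21 → 28

Answer: 28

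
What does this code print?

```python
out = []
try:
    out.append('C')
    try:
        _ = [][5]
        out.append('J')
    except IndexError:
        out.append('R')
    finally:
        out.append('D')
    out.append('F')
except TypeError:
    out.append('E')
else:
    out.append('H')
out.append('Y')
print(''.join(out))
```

Execution trace: 'C' (try body) → 'R' (inner except IndexError) → 'D' (inner finally) → 'F' (try body, no exception) → 'H' (else) → 'Y' (after the try/except). Output: CRDFHY

Answer: CRDFHY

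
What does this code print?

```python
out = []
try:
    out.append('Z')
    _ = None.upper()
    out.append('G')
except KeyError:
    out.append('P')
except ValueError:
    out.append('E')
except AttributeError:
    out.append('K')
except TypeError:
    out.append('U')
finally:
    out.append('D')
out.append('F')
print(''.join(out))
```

Execution trace: 'Z' (try body) → 'K' (except AttributeError) → 'D' (finally) → 'F' (after the try/except). Output: ZKDF

Answer: ZKDF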